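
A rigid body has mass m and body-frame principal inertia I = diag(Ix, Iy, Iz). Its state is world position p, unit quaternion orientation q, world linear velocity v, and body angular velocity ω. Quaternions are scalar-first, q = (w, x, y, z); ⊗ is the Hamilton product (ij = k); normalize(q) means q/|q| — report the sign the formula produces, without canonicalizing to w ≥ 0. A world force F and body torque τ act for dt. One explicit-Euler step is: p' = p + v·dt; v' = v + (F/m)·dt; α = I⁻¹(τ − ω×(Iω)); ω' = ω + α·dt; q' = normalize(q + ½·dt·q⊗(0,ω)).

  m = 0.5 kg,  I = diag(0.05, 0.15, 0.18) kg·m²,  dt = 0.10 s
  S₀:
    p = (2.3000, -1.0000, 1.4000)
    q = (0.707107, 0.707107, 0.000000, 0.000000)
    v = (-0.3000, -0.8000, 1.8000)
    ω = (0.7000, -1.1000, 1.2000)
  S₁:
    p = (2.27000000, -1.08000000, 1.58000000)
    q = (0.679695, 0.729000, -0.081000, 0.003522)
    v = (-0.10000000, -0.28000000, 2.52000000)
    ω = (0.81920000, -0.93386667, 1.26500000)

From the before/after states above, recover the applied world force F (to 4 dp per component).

Δv = v₁−v₀ = (0.20000000, 0.52000000, 0.72000000)
applied force F = (1.0000, 2.6000, 3.6000)

F = (1.0000, 2.6000, 3.6000)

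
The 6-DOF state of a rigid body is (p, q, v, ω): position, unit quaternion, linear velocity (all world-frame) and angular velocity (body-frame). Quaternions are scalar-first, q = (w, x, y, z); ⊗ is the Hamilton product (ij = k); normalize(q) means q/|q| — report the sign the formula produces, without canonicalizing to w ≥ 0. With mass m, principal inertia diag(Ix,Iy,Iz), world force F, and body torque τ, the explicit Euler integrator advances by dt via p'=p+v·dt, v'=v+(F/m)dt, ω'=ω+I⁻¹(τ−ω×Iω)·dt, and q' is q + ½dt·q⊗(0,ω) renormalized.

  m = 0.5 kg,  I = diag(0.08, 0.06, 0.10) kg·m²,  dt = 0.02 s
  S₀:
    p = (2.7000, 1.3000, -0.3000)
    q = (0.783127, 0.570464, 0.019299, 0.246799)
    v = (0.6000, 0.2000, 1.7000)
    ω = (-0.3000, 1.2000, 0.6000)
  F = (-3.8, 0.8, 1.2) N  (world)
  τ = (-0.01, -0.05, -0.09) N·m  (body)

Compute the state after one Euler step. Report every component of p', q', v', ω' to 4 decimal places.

p' = (2.7120, 1.3040, -0.2660)
q' = (0.7831, 0.5652, 0.0245, 0.2584)
v' = (0.4480, 0.2320, 1.7480)
ω' = (-0.3097, 1.1821, 0.5806)

p' = p + v·dt = (2.7120, 1.3040, -0.2660)
v + (F/m)dt = (0.4480, 0.2320, 1.7480)
α = I⁻¹(τ − ω×Iω) = (-0.4850, -0.8933, -0.9720)
ω + α·dt = (-0.3097, 1.1821, 0.5806)
2q̇ = q⊗(0,ω) = (-0.0000990, -0.5195175, 0.5234343, 1.1602227)
updated quaternion q' = (0.7831, 0.5652, 0.0245, 0.2584)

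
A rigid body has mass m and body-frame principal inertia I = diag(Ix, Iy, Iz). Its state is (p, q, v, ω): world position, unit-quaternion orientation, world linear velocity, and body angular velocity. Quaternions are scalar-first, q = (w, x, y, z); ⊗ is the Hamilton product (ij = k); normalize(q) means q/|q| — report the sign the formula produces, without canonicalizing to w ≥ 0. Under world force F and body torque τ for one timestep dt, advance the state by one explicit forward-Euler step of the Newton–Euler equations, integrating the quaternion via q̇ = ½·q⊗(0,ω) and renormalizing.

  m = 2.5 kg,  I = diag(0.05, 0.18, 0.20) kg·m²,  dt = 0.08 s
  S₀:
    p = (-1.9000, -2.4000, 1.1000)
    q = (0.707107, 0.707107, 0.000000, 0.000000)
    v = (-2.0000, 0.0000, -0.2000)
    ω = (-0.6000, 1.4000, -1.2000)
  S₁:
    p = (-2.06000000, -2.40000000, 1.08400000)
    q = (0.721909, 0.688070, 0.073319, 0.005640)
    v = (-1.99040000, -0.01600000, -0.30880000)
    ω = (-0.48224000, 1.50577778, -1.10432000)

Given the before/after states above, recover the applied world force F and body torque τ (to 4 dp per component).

Δv = v₁−v₀ = (0.00960000, -0.01600000, -0.10880000)
m·(v₁−v₀)/dt = (0.3000, -0.5000, -3.4000)
Δω = ω₁−ω₀ = (0.11776000, 0.10577778, 0.09568000)
I·α + gyro = (0.0400, 0.1300, 0.1300)

F = (0.3000, -0.5000, -3.4000)
τ = (0.0400, 0.1300, 0.1300)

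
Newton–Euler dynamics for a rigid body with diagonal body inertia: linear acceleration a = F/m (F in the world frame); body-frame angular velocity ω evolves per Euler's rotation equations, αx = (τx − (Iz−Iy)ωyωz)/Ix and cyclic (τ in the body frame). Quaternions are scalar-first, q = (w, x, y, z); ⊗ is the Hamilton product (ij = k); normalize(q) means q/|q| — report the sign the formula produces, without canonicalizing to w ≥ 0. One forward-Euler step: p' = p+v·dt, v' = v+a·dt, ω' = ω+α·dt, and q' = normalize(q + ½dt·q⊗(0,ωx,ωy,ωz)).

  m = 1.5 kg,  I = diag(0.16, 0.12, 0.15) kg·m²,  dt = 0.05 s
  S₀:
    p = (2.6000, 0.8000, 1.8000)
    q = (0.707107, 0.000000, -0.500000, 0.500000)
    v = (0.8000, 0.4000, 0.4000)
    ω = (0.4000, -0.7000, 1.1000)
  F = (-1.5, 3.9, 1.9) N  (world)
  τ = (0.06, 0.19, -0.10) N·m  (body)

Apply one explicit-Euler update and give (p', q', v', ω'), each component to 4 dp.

ω×(Iω) gyroscopic = (-0.0231, 0.0044, 0.0112)
angular accel α = (0.5194, 1.5467, -0.7413)
ω' = ω + α·dt = (0.4260, -0.6227, 1.0629)
Hamilton product q⊗(0,ω) = (-0.9000000, 0.0828428, -0.2949749, 0.9778177)
q' = normalize(q + ½dt·q⊗(0,ω)) = (0.6842, 0.0021, -0.5071, 0.5241)
p' = p + v·dt = (2.6400, 0.8200, 1.8200)
new velocity v' = (0.7500, 0.5300, 0.4633)

p' = (2.6400, 0.8200, 1.8200)
q' = (0.6842, 0.0021, -0.5071, 0.5241)
v' = (0.7500, 0.5300, 0.4633)
ω' = (0.4260, -0.6227, 1.0629)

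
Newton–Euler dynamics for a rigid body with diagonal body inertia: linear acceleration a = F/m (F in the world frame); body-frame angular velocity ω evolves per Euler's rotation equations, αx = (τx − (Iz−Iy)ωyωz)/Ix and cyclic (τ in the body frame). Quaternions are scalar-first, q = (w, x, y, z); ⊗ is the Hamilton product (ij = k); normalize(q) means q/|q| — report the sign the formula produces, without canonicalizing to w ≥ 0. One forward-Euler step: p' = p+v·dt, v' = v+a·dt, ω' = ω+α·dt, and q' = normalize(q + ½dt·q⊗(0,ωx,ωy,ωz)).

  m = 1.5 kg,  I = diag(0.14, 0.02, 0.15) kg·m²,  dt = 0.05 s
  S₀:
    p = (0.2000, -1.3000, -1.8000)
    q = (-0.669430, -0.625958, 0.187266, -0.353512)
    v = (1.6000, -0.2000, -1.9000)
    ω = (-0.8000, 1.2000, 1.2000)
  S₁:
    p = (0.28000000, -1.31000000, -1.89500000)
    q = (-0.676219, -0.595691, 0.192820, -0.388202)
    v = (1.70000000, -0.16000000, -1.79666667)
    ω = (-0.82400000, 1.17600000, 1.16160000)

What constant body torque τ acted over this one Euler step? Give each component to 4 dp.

ω₁ − ω₀ = (-0.02400000, -0.02400000, -0.03840000)
ω₀×(Iω₀) = (0.1872, 0.0096, 0.1152)
τ = I·(Δω/dt) + ω₀×(Iω₀) = (0.1200, 0.0000, 0.0000)

τ = (0.1200, 0.0000, 0.0000)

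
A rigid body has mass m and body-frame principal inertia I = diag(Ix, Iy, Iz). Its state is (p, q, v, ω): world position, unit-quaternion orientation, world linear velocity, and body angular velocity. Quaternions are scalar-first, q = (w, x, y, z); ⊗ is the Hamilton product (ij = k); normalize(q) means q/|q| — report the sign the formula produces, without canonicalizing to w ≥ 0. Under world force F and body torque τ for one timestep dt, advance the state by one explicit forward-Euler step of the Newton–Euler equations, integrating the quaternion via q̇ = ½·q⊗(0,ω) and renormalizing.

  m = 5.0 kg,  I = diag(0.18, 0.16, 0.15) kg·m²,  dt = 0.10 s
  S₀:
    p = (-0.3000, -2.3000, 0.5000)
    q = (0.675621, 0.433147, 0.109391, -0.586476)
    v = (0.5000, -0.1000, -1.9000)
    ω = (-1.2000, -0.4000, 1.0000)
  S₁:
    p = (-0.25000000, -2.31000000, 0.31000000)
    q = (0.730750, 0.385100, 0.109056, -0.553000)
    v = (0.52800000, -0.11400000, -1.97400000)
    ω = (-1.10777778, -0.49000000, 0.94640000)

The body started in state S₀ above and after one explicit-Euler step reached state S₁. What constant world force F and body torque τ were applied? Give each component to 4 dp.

F = (1.4000, -0.7000, -3.7000)
τ = (0.1700, -0.1800, -0.0900)

v₁ − v₀ = (0.02800000, -0.01400000, -0.07400000)
m·(v₁−v₀)/dt = (1.4000, -0.7000, -3.7000)
rate change Δω = (0.09222222, -0.09000000, -0.05360000)
gyro term ω₀×Iω₀ = (0.0040, -0.0360, -0.0096)
τ = I·(Δω/dt) + ω₀×(Iω₀) = (0.1700, -0.1800, -0.0900)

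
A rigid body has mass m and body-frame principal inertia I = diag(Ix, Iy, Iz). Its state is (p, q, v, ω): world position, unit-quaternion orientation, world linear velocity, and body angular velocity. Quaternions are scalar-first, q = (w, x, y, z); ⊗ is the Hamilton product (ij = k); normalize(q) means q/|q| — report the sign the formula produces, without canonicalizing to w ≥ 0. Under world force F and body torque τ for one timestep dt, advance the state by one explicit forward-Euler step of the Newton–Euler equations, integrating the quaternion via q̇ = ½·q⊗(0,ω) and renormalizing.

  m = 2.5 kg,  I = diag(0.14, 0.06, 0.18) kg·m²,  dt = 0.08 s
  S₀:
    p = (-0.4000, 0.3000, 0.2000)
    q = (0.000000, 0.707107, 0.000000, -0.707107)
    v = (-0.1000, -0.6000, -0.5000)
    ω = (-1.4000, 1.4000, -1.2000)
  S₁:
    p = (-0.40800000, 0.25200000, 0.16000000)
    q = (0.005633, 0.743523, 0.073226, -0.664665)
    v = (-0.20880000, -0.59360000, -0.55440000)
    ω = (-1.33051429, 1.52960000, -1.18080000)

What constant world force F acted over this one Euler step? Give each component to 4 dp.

F = (-3.4000, 0.2000, -1.7000)

Δv = v₁−v₀ = (-0.10880000, 0.00640000, -0.05440000)
F = m·Δv/dt = (-3.4000, 0.2000, -1.7000)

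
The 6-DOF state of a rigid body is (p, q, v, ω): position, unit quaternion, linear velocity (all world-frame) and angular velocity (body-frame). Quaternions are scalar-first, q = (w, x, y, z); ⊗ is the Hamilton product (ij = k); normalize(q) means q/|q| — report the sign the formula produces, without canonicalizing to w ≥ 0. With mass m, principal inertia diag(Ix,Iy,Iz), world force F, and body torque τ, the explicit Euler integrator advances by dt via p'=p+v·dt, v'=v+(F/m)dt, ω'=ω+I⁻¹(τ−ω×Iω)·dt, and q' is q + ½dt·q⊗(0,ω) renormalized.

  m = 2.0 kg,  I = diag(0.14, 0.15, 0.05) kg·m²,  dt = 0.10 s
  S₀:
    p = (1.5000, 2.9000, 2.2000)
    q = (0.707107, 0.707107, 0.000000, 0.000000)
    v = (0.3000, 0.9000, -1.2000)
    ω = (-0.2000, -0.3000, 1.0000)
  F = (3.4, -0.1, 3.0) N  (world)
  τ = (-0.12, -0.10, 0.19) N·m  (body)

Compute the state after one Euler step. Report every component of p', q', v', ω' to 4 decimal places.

p' = (1.5300, 2.9900, 2.0800)
q' = (0.7132, 0.6990, -0.0459, 0.0247)
v' = (0.4700, 0.8950, -1.0500)
ω' = (-0.3071, -0.3547, 1.3788)

a = F/m = (1.7000, -0.0500, 1.5000)
p' = p + v·dt = (1.5300, 2.9900, 2.0800)
v' = v + a·dt = (0.4700, 0.8950, -1.0500)
α = I⁻¹(τ − ω×Iω) = (-1.0714, -0.5467, 3.7880)
ω + α·dt = (-0.3071, -0.3547, 1.3788)
q⊗(0,ω) = (0.1414214, -0.1414214, -0.9192391, 0.4949749)
q' = normalize(q + ½dt·q⊗(0,ω)) = (0.7132, 0.6990, -0.0459, 0.0247)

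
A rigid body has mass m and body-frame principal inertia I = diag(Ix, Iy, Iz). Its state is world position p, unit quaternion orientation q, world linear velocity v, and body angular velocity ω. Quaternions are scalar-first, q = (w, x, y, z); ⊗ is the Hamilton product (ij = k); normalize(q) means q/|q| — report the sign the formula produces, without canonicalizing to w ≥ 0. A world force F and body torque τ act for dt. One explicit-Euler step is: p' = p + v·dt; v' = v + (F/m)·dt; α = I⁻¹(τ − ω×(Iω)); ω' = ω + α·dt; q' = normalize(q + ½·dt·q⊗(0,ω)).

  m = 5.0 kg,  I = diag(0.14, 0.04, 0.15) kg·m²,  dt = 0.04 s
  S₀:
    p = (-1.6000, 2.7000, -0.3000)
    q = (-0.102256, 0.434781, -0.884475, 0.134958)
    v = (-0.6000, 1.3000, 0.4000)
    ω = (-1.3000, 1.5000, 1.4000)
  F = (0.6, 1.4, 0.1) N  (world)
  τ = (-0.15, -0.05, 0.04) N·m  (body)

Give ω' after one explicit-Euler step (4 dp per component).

(τ − ω×Iω)/I = (-2.7214, -1.7050, -1.0333)
ω' = ω + α·dt = (-1.4089, 1.4318, 1.3587)

ω' = (-1.4089, 1.4318, 1.3587)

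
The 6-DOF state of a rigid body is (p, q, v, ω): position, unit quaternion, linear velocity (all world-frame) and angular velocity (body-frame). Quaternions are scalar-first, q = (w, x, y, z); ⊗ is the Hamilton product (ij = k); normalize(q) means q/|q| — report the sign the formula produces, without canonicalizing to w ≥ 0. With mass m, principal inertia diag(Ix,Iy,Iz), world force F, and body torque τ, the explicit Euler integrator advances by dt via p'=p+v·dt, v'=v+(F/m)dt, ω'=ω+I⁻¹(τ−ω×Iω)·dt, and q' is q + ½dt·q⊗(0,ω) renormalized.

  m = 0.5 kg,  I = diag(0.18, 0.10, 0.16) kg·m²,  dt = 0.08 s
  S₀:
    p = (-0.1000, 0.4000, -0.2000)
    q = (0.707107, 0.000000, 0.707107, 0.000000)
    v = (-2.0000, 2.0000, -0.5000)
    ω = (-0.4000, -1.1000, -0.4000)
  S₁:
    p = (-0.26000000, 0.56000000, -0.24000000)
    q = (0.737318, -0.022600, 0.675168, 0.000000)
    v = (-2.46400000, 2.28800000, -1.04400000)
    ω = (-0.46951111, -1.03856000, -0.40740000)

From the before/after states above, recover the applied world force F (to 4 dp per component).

Δv = v₁−v₀ = (-0.46400000, 0.28800000, -0.54400000)
F = m·Δv/dt = (-2.9000, 1.8000, -3.4000)

F = (-2.9000, 1.8000, -3.4000)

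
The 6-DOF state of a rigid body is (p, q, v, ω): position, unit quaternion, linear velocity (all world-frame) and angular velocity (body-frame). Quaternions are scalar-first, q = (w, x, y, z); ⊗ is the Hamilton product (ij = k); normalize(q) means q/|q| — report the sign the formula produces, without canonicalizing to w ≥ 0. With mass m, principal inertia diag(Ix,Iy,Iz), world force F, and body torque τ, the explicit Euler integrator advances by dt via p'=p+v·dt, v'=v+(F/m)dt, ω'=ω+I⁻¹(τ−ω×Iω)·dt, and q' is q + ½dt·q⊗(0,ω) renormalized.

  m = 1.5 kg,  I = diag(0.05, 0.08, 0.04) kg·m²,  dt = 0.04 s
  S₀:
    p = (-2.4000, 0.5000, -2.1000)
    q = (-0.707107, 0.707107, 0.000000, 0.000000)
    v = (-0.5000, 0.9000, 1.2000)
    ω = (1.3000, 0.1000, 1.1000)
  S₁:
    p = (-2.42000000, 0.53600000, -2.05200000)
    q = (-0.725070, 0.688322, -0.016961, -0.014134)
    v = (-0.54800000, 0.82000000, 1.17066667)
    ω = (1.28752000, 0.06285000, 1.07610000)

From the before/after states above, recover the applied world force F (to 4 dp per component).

F = (-1.8000, -3.0000, -1.1000)

Δv = v₁−v₀ = (-0.04800000, -0.08000000, -0.02933333)
applied force F = (-1.8000, -3.0000, -1.1000)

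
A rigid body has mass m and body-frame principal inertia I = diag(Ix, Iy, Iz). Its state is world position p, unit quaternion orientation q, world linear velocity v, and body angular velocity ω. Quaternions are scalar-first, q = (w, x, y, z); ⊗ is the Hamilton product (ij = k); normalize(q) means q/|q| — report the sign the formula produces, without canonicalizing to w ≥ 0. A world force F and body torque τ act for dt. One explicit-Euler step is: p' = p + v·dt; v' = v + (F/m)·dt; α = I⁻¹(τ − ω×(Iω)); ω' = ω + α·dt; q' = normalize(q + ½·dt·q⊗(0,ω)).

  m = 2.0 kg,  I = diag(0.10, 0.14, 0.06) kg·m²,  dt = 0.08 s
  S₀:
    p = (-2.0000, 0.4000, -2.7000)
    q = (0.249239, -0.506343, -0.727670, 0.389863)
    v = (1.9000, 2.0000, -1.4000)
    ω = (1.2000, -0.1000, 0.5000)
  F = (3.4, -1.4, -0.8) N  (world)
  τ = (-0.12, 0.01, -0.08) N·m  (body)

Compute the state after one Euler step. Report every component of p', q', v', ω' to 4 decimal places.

gyro term ω×Iω = (0.0040, 0.0240, -0.0048)
α = I⁻¹(τ − ω×Iω) = (-1.2400, -0.1000, -1.2533)
ω + α·dt = (1.1008, -0.1080, 0.3997)
q⊗(0,ω) = (0.3399131, -0.0257619, 0.6960832, 1.0484578)
updated quaternion q' = (0.2625, -0.5067, -0.6989, 0.4312)
linear accel F/m = (1.7000, -0.7000, -0.4000)
p + v·dt = (-1.8480, 0.5600, -2.8120)
v + (F/m)dt = (2.0360, 1.9440, -1.4320)

p' = (-1.8480, 0.5600, -2.8120)
q' = (0.2625, -0.5067, -0.6989, 0.4312)
v' = (2.0360, 1.9440, -1.4320)
ω' = (1.1008, -0.1080, 0.3997)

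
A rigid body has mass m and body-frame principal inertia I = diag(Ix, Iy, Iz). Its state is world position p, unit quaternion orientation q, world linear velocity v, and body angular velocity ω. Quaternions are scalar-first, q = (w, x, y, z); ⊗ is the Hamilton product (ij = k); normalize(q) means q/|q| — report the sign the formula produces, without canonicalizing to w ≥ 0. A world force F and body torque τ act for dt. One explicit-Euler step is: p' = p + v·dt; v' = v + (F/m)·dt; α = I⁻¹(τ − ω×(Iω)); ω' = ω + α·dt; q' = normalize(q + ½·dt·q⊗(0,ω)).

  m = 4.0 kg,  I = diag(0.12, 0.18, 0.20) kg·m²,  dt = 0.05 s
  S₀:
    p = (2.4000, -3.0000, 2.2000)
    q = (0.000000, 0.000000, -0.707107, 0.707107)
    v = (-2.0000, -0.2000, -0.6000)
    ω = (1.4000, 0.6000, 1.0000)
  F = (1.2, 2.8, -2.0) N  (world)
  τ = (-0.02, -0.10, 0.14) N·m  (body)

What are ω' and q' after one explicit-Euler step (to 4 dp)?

angular accel α = (-0.2667, 0.0667, 0.4480)
ω + α·dt = (1.3867, 0.6033, 1.0224)
q⊗(0,ω) = (-0.2828428, -1.1313712, 0.9899498, 0.9899498)
q' = normalize(q + ½dt·q⊗(0,ω)) = (-0.0071, -0.0283, -0.6817, 0.7311)

ω' = (1.3867, 0.6033, 1.0224)
q' = (-0.0071, -0.0283, -0.6817, 0.7311)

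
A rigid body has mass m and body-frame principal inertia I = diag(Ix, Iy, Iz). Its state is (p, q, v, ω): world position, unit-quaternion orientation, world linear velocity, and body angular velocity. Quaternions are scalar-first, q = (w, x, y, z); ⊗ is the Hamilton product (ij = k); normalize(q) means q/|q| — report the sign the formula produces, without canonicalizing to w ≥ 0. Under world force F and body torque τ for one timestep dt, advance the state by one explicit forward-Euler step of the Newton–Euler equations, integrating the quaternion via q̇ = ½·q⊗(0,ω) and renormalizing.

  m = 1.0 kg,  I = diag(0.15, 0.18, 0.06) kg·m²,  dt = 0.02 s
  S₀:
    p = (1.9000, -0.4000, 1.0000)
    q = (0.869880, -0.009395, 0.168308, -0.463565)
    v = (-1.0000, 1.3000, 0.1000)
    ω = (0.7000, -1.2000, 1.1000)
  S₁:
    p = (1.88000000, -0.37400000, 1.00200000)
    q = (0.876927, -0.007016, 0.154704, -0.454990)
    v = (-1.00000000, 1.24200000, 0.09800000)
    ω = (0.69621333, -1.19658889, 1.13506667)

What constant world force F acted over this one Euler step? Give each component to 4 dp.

F = (0.0000, -2.9000, -0.1000)

Δv = v₁−v₀ = (0.00000000, -0.05800000, -0.00200000)
m·(v₁−v₀)/dt = (0.0000, -2.9000, -0.1000)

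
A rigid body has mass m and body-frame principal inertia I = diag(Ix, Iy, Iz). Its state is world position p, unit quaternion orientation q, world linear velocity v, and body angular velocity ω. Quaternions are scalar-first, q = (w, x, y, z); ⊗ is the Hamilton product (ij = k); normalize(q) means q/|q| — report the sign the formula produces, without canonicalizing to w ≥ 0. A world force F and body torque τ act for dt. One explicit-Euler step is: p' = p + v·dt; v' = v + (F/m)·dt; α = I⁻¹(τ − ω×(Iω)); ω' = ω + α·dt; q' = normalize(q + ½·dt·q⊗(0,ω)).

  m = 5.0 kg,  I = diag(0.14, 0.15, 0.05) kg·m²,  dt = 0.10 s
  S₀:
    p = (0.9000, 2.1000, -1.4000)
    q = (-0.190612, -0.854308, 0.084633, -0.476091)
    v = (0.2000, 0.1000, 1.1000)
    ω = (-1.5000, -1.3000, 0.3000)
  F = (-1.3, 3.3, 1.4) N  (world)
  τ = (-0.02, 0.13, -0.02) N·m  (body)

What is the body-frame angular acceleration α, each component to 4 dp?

α = (-0.4214, 1.1367, -0.7900)

ω×(Iω) gyroscopic = (0.0390, -0.0405, 0.0195)
α = I⁻¹(τ − ω×Iω) = (-0.4214, 1.1367, -0.7900)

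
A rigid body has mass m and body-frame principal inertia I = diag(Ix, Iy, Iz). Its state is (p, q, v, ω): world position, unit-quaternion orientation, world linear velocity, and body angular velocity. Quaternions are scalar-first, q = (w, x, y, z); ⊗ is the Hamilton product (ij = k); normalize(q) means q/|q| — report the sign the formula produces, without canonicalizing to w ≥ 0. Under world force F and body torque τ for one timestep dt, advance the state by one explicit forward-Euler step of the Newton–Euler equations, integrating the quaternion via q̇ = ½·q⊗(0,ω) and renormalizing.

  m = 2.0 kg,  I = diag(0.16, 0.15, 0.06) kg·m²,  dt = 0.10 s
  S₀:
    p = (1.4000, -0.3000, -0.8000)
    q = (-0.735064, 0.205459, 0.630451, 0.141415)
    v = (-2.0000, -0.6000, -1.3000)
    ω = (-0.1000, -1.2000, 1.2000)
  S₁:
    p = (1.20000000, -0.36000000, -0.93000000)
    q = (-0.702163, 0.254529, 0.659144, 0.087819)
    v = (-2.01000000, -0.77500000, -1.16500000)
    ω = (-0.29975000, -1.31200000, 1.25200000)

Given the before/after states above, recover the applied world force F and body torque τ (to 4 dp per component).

F = (-0.2000, -3.5000, 2.7000)
τ = (-0.1900, -0.1800, 0.0300)

v₁ − v₀ = (-0.01000000, -0.17500000, 0.13500000)
F = m·Δv/dt = (-0.2000, -3.5000, 2.7000)
ω₁ − ω₀ = (-0.19975000, -0.11200000, 0.05200000)
precession coupling = (0.1296, -0.0120, -0.0012)
I·α + gyro = (-0.1900, -0.1800, 0.0300)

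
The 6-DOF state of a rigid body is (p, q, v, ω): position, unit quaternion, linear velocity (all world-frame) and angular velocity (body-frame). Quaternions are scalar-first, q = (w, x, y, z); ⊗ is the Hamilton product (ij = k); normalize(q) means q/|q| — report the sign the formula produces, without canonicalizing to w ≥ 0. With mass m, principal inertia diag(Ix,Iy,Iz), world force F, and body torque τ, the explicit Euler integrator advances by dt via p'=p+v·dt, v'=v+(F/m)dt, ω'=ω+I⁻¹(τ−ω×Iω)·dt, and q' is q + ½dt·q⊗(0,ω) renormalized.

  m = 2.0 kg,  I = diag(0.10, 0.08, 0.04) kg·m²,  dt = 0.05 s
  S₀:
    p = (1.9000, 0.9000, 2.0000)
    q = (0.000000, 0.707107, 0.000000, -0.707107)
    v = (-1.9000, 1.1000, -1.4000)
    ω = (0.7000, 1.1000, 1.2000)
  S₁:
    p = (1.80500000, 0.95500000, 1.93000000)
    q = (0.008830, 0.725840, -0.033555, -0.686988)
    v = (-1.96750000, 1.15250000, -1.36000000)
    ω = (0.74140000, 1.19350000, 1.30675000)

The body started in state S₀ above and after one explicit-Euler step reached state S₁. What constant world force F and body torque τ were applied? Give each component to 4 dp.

F = (-2.7000, 2.1000, 1.6000)
τ = (0.0300, 0.2000, 0.0700)

ω₁ − ω₀ = (0.04140000, 0.09350000, 0.10675000)
I·α + gyro = (0.0300, 0.2000, 0.0700)
velocity change Δv = (-0.06750000, 0.05250000, 0.04000000)
m·(v₁−v₀)/dt = (-2.7000, 2.1000, 1.6000)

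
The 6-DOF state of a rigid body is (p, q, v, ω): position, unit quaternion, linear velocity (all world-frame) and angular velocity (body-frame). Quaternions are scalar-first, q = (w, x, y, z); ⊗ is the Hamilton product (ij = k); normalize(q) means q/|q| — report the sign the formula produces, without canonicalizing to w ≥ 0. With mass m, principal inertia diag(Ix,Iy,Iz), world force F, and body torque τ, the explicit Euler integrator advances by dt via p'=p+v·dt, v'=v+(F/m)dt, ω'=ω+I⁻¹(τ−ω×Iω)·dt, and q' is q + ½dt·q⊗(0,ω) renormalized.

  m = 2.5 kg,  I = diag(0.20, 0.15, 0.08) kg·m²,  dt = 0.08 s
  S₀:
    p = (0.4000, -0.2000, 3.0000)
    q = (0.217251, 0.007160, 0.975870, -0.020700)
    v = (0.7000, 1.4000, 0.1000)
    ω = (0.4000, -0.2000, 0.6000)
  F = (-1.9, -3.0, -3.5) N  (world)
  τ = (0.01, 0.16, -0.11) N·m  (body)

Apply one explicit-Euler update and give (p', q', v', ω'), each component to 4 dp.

p' = (0.4560, -0.0880, 3.0080)
q' = (0.2253, 0.0339, 0.9732, -0.0311)
v' = (0.6392, 1.3040, -0.0120)
ω' = (0.4006, -0.1300, 0.4860)

a = (-0.7600, -1.2000, -1.4000)
new position p' = (0.4560, -0.0880, 3.0080)
v + (F/m)dt = (0.6392, 1.3040, -0.0120)
ω×(Iω) gyroscopic = (0.0084, 0.0288, 0.0040)
(τ − ω×Iω)/I = (0.0080, 0.8747, -1.4250)
new body rate ω' = (0.4006, -0.1300, 0.4860)
Hamilton product q⊗(0,ω) = (0.2047300, 0.6682824, -0.0560262, -0.2614294)
q' = normalize(q + ½dt·q⊗(0,ω)) = (0.2253, 0.0339, 0.9732, -0.0311)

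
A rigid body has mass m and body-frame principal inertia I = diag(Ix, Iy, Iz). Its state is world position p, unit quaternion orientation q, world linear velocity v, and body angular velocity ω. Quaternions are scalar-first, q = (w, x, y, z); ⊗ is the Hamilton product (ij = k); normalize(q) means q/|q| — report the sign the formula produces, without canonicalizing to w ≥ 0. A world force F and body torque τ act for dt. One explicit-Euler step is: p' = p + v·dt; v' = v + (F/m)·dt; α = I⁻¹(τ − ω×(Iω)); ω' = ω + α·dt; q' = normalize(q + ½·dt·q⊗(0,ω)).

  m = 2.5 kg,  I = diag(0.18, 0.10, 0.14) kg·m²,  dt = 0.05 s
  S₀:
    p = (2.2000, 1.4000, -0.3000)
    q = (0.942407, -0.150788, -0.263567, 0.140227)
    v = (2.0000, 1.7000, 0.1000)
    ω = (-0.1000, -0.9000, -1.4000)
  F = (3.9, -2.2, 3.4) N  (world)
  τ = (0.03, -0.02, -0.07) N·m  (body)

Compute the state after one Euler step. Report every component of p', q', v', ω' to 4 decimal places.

a = (1.5600, -0.8800, 1.3600)
new position p' = (2.3000, 1.4850, -0.2950)
new velocity v' = (2.0780, 1.6560, 0.1680)
gyro term ω×Iω = (0.0504, 0.0056, -0.0072)
(τ − ω×Iω)/I = (-0.1133, -0.2560, -0.4486)
ω + α·dt = (-0.1057, -0.9128, -1.4224)
q⊗(0,ω) = (-0.0559713, 0.4009574, -1.0732922, -1.2100173)
q' = normalize(q + ½dt·q⊗(0,ω)) = (0.9402, -0.1406, -0.2901, 0.1099)

p' = (2.3000, 1.4850, -0.2950)
q' = (0.9402, -0.1406, -0.2901, 0.1099)
v' = (2.0780, 1.6560, 0.1680)
ω' = (-0.1057, -0.9128, -1.4224)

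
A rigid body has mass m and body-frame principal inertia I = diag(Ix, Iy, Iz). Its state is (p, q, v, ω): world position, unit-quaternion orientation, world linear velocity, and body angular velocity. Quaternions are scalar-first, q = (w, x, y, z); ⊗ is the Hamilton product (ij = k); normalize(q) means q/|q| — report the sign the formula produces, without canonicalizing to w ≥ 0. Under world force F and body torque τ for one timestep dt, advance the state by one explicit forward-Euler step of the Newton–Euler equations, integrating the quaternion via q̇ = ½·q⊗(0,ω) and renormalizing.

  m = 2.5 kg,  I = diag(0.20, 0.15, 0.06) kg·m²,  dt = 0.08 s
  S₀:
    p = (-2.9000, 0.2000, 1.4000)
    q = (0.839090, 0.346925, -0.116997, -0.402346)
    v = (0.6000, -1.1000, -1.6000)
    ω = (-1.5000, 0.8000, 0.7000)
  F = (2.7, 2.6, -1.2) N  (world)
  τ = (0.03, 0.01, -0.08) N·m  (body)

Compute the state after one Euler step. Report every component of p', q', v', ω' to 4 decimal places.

p' = (-2.8520, 0.1120, 1.2720)
q' = (0.8726, 0.3054, -0.0755, -0.3738)
v' = (0.6864, -1.0168, -1.6384)
ω' = (-1.4678, 0.8837, 0.5133)

a = F/m = (1.0800, 1.0400, -0.4800)
p' = p + v·dt = (-2.8520, 0.1120, 1.2720)
new velocity v' = (0.6864, -1.0168, -1.6384)
ω×(Iω) gyroscopic = (-0.0504, -0.1470, 0.0600)
α = I⁻¹(τ − ω×Iω) = (0.4020, 1.0467, -2.3333)
new body rate ω' = (-1.4678, 0.8837, 0.5133)
2q̇ = q⊗(0,ω) = (0.8956273, -1.0186561, 1.0319435, 0.6894075)
q + ½dt·q⊗(0,ω), renormalized = (0.8726, 0.3054, -0.0755, -0.3738)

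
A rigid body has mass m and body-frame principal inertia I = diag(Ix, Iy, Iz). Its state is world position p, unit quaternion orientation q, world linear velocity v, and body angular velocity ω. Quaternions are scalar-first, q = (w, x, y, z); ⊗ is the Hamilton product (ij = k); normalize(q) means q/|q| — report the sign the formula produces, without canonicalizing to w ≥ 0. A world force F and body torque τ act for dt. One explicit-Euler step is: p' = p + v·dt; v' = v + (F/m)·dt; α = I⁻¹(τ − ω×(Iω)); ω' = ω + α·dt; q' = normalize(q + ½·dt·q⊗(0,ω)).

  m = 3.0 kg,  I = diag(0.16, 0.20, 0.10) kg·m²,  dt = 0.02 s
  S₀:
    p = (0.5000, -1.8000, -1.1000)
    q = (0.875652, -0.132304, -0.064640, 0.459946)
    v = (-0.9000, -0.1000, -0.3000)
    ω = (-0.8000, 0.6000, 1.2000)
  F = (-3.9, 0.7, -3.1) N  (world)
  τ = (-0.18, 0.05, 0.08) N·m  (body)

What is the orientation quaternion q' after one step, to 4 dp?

q' = (0.8694, -0.1428, -0.0615, 0.4691)

q⊗(0,ω) = (-0.6189944, -1.0540572, 0.3161992, 0.9196880)
q' = normalize(q + ½dt·q⊗(0,ω)) = (0.8694, -0.1428, -0.0615, 0.4691)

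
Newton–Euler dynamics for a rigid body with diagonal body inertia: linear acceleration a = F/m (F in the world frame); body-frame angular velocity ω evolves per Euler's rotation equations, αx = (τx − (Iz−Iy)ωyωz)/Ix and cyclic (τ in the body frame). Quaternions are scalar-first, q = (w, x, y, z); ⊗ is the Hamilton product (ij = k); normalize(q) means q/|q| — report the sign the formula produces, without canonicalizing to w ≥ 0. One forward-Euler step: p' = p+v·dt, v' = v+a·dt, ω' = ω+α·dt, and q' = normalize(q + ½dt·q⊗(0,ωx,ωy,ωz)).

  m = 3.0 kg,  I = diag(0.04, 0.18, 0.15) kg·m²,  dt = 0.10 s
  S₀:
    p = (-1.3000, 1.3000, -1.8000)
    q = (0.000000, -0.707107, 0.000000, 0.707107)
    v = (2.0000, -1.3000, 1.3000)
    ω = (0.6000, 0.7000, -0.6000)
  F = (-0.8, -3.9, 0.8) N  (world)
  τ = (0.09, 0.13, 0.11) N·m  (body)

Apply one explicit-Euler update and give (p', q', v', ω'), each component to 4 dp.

ω×(Iω) gyroscopic = (0.0126, 0.0396, 0.0588)
angular accel α = (1.9350, 0.5022, 0.3413)
new body rate ω' = (0.7935, 0.7502, -0.5659)
2q̇ = q⊗(0,ω) = (0.8485284, -0.4949749, 0.0000000, -0.4949749)
updated quaternion q' = (0.0424, -0.7308, 0.0000, 0.6813)
linear accel F/m = (-0.2667, -1.3000, 0.2667)
new position p' = (-1.1000, 1.1700, -1.6700)
v + (F/m)dt = (1.9733, -1.4300, 1.3267)

p' = (-1.1000, 1.1700, -1.6700)
q' = (0.0424, -0.7308, 0.0000, 0.6813)
v' = (1.9733, -1.4300, 1.3267)
ω' = (0.7935, 0.7502, -0.5659)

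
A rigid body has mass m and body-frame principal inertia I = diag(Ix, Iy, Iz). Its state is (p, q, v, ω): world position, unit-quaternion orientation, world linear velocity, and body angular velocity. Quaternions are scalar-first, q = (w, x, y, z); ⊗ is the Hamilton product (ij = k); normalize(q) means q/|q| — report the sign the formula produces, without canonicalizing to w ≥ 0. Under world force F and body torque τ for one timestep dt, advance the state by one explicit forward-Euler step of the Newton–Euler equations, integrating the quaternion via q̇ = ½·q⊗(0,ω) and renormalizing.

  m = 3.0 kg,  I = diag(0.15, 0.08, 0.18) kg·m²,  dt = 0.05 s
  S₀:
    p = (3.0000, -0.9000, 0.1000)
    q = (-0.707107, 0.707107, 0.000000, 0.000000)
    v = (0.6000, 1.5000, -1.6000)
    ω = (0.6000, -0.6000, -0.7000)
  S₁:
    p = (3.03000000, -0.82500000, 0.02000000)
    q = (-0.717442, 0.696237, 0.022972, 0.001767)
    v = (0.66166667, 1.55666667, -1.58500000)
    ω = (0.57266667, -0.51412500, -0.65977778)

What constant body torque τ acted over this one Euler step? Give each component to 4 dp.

ω₁ − ω₀ = (-0.02733333, 0.08587500, 0.04022222)
τ = I·(Δω/dt) + ω₀×(Iω₀) = (-0.0400, 0.1500, 0.1700)

τ = (-0.0400, 0.1500, 0.1700)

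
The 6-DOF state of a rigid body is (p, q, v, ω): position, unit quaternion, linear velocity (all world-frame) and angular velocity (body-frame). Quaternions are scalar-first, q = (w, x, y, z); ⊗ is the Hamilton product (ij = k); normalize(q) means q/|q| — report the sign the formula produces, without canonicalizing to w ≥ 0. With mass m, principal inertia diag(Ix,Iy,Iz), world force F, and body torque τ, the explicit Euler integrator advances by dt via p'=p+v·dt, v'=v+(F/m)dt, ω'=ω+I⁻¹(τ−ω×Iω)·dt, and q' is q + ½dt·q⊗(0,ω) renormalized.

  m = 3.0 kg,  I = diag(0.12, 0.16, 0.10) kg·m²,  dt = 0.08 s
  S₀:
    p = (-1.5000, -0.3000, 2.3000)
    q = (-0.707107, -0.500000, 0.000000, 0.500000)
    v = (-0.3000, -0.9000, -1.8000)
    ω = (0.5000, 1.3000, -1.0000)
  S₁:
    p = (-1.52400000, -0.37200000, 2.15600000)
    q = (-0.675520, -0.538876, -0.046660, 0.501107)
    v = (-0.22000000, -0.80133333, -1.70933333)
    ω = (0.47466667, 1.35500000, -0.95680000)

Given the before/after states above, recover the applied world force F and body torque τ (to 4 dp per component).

rate change Δω = (-0.02533333, 0.05500000, 0.04320000)
I·α + gyro = (0.0400, 0.1000, 0.0800)
velocity change Δv = (0.08000000, 0.09866667, 0.09066667)
m·(v₁−v₀)/dt = (3.0000, 3.7000, 3.4000)

F = (3.0000, 3.7000, 3.4000)
τ = (0.0400, 0.1000, 0.0800)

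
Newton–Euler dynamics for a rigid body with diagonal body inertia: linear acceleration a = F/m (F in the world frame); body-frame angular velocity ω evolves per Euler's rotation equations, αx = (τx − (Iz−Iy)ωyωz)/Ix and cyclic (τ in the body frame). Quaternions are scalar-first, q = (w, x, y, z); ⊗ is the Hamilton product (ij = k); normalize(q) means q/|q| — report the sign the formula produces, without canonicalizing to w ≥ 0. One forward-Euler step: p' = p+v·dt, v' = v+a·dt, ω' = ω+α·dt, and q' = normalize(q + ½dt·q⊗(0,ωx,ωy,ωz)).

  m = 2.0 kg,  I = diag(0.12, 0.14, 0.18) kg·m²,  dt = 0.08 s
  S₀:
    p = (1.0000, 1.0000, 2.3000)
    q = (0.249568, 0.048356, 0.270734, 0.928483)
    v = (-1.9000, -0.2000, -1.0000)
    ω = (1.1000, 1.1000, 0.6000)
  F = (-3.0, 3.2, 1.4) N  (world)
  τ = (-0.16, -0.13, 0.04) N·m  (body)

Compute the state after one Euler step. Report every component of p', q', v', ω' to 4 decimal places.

angular accel α = (-1.5533, -0.6457, 0.0878)
ω' = ω + α·dt = (0.9757, 1.0483, 0.6070)
q⊗(0,ω) = (-0.9080888, -0.5843661, 1.2668425, -0.0948750)
updated quaternion q' = (0.2128, 0.0249, 0.3207, 0.9226)
new position p' = (0.8480, 0.9840, 2.2200)
new velocity v' = (-2.0200, -0.0720, -0.9440)

p' = (0.8480, 0.9840, 2.2200)
q' = (0.2128, 0.0249, 0.3207, 0.9226)
v' = (-2.0200, -0.0720, -0.9440)
ω' = (0.9757, 1.0483, 0.6070)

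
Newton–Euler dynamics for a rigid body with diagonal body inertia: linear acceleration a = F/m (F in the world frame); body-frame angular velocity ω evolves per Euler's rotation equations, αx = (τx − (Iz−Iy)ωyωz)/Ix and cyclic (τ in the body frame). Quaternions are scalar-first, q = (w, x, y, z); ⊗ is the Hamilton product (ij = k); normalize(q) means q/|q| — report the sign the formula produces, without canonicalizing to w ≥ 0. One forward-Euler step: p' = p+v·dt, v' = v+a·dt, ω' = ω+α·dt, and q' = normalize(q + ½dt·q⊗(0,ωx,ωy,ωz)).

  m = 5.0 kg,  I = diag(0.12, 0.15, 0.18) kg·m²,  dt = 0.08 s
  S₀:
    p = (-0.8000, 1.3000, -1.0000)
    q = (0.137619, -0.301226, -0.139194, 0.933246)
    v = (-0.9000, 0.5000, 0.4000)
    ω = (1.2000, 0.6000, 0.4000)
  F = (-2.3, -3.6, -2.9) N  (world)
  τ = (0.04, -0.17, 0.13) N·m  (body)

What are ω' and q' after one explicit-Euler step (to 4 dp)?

ω' = (1.2219, 0.5247, 0.4482)
q' = (0.1403, -0.3187, -0.0861, 0.9334)

gyro term ω×Iω = (0.0072, -0.0288, 0.0216)
(τ − ω×Iω)/I = (0.2733, -0.9413, 0.6022)
ω' = ω + α·dt = (1.2219, 0.5247, 0.4482)
2q̇ = q⊗(0,ω) = (0.0716892, -0.4504824, 1.3229570, 0.0413448)
updated quaternion q' = (0.1403, -0.3187, -0.0861, 0.9334)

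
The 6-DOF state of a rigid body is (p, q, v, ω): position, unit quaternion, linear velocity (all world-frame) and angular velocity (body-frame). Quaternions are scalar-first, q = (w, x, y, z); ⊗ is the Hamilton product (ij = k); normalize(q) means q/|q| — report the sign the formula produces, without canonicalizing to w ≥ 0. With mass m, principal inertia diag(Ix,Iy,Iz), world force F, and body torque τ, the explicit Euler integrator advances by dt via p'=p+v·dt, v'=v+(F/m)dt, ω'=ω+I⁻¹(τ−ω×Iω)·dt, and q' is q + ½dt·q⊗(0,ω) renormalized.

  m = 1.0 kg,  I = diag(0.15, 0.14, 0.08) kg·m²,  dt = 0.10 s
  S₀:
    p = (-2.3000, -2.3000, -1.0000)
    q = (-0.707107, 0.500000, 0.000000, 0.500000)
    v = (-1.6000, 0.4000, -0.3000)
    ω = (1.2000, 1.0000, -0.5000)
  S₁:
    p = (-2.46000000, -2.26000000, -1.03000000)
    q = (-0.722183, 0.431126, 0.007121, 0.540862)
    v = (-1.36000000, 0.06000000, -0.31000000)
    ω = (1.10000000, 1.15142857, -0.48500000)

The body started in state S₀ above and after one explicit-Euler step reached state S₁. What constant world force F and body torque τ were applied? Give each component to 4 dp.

F = (2.4000, -3.4000, -0.1000)
τ = (-0.1200, 0.1700, 0.0000)

velocity change Δv = (0.24000000, -0.34000000, -0.01000000)
F = m·Δv/dt = (2.4000, -3.4000, -0.1000)
Δω = ω₁−ω₀ = (-0.10000000, 0.15142857, 0.01500000)
ω₀×(Iω₀) = (0.0300, -0.0420, -0.0120)
I·α + gyro = (-0.1200, 0.1700, 0.0000)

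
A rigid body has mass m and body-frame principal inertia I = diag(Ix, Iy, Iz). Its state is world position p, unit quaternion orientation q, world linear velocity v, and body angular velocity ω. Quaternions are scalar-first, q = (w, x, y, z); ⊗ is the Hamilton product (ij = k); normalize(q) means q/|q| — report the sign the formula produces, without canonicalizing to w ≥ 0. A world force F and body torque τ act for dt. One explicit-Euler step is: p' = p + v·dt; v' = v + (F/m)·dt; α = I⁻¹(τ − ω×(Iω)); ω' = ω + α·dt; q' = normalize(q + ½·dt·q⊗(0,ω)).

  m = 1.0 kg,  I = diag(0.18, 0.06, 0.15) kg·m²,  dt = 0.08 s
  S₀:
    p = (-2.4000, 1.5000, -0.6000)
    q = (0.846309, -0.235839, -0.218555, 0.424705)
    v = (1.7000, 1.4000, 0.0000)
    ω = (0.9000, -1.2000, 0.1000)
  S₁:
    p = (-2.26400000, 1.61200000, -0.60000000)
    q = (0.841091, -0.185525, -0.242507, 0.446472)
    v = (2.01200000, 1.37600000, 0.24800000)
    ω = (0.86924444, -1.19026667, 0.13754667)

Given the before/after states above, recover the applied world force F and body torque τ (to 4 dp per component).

F = (3.9000, -0.3000, 3.1000)
τ = (-0.0800, 0.0100, 0.2000)

v₁ − v₀ = (0.31200000, -0.02400000, 0.24800000)
F = m·Δv/dt = (3.9000, -0.3000, 3.1000)
Δω = ω₁−ω₀ = (-0.03075556, 0.00973333, 0.03754667)
precession coupling = (-0.0108, 0.0027, 0.1296)
τ = I·(Δω/dt) + ω₀×(Iω₀) = (-0.0800, 0.0100, 0.2000)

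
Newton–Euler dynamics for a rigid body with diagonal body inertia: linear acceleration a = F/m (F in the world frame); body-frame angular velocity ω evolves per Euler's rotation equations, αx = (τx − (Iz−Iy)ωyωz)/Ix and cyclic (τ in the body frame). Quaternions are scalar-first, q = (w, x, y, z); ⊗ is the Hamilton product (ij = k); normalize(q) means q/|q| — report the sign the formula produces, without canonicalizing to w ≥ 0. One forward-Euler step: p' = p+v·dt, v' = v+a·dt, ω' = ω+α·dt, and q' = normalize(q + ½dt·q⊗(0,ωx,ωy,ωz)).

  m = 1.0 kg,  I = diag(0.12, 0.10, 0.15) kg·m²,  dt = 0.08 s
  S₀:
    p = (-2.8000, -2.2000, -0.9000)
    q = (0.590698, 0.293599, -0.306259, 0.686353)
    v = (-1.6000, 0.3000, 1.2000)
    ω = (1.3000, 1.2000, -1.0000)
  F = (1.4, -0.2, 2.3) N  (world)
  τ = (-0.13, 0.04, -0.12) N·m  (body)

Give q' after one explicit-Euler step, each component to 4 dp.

2q̇ = q⊗(0,ω) = (0.6721851, 0.2505428, 1.8946955, 0.1597575)
q' = normalize(q + ½dt·q⊗(0,ω)) = (0.6156, 0.3026, -0.2297, 0.6905)

q' = (0.6156, 0.3026, -0.2297, 0.6905)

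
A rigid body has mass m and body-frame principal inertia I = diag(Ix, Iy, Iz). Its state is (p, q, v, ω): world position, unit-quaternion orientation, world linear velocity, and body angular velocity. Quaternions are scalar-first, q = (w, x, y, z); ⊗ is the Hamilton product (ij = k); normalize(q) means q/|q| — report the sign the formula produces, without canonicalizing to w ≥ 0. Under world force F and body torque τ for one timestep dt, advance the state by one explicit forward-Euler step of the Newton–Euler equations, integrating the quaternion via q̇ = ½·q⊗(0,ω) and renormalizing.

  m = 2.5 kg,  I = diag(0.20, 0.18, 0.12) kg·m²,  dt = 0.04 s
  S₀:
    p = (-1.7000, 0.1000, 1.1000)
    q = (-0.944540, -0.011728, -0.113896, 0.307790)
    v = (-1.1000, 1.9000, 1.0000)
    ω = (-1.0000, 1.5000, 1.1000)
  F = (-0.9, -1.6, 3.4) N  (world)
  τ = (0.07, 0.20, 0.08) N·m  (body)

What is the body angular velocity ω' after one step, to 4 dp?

angular accel α = (0.8450, 1.6000, 0.4167)
ω + α·dt = (-0.9662, 1.5640, 1.1167)

ω' = (-0.9662, 1.5640, 1.1167)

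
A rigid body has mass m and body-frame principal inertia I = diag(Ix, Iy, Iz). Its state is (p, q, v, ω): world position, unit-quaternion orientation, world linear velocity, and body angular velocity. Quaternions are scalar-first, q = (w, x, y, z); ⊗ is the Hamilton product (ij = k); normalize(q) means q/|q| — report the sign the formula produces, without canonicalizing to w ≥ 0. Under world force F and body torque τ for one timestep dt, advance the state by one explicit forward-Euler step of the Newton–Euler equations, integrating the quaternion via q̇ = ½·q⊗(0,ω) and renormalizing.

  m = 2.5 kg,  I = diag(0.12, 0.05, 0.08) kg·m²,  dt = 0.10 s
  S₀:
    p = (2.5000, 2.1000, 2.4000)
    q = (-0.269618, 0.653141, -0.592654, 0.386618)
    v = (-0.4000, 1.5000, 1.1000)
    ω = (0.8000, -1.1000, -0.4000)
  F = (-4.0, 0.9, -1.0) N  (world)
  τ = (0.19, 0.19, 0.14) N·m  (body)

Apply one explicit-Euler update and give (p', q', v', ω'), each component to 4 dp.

a = (-1.6000, 0.3600, -0.4000)
new position p' = (2.4600, 2.2500, 2.5100)
new velocity v' = (-0.5600, 1.5360, 1.0600)
α = I⁻¹(τ − ω×Iω) = (1.4733, 4.0560, 0.9800)
ω' = ω + α·dt = (0.9473, -0.6944, -0.3020)
q⊗(0,ω) = (-1.0197850, 0.4466470, 0.8671306, -0.1364847)
q' = normalize(q + ½dt·q⊗(0,ω)) = (-0.3198, 0.6738, -0.5479, 0.3788)

p' = (2.4600, 2.2500, 2.5100)
q' = (-0.3198, 0.6738, -0.5479, 0.3788)
v' = (-0.5600, 1.5360, 1.0600)
ω' = (0.9473, -0.6944, -0.3020)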